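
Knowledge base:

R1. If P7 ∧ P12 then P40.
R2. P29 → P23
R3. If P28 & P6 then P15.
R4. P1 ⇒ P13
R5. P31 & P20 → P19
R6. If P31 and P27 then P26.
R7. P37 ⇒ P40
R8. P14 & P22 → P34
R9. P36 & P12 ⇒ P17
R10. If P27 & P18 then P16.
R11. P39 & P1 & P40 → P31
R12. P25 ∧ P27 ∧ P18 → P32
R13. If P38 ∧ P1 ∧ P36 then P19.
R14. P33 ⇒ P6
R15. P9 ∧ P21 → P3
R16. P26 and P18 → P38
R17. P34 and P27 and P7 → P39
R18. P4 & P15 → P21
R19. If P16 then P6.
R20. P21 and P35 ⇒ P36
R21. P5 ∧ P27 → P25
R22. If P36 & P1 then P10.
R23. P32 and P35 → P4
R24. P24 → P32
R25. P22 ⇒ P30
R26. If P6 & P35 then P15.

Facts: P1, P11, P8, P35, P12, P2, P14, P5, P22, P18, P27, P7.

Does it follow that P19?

Yes

P40  (by R1: P7, P12)
P34  (by R8: P14, P22)
P16  (by R10: P27, P18)
P39  (by R17: P34, P27, P7)
P6  (by R19: P16)
P25  (by R21: P5, P27)
P15  (by R26: P6, P35)
P31  (by R11: P39, P1, P40)
P32  (by R12: P25, P27, P18)
P4  (by R23: P32, P35)
P26  (by R6: P31, P27)
P38  (by R16: P26, P18)
P21  (by R18: P4, P15)
P36  (by R20: P21, P35)
P19  (by R13: P38, P1, P36)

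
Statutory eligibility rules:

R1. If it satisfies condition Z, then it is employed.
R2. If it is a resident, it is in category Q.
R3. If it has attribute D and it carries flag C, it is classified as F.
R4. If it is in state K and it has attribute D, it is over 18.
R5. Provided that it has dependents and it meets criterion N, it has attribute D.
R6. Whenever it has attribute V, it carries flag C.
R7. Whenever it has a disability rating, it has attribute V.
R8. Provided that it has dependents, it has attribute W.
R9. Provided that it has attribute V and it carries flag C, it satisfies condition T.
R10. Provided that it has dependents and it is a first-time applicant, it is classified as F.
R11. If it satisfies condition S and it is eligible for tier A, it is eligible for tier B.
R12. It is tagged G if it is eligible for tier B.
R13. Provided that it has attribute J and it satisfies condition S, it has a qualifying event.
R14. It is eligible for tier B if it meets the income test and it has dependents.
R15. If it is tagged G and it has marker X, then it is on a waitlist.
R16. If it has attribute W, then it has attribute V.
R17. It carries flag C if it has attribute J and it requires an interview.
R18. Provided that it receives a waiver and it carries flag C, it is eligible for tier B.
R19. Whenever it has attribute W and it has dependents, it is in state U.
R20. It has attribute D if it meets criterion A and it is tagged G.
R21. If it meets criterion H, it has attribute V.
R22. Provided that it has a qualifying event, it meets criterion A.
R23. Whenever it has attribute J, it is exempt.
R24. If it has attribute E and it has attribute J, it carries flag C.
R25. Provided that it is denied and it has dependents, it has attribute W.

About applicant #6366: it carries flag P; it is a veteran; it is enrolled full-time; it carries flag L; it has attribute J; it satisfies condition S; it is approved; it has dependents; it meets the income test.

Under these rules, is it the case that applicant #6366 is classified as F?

By R8 (it has dependents): it has attribute W.
By R13 (it has attribute J, it satisfies condition S): it has a qualifying event.
By R14 (it meets the income test, it has dependents): it is eligible for tier B.
By R16 (it has attribute W): it has attribute V.
By R22 (it has a qualifying event): it meets criterion A.
By R6 (it has attribute V): it carries flag C.
By R12 (it is eligible for tier B): it is tagged G.
By R20 (it meets criterion A, it is tagged G): it has attribute D.
By R3 (it has attribute D, it carries flag C): it is classified as F.

Yes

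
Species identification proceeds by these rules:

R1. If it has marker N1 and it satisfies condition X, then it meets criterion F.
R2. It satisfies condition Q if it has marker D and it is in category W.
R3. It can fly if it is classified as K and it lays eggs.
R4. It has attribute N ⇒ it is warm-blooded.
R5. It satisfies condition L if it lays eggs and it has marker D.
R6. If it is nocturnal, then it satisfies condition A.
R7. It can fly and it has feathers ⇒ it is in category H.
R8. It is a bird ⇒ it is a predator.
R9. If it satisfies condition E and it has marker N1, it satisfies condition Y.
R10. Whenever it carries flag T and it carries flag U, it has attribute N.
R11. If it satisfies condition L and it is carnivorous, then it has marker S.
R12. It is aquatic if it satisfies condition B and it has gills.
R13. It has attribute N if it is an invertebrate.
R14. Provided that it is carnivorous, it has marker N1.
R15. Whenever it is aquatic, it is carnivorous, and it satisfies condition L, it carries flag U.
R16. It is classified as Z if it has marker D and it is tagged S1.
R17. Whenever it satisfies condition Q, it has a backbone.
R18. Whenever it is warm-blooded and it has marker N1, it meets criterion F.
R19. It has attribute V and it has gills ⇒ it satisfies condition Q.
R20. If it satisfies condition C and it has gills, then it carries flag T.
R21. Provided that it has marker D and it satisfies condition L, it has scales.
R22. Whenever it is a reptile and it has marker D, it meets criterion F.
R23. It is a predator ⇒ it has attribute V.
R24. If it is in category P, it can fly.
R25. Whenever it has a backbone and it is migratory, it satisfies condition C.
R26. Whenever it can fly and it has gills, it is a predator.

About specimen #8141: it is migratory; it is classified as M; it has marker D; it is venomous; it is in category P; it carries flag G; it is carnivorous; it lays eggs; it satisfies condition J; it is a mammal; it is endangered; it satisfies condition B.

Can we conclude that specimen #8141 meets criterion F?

Forward chaining from the given facts derives: satisfies condition L, has marker S, has marker N1, has scales, can fly.
Rules concluding "it meets criterion F": R1 needs "it satisfies condition X"; R18 needs "it is warm-blooded"; R22 needs "it is a reptile" — none of these are established.

No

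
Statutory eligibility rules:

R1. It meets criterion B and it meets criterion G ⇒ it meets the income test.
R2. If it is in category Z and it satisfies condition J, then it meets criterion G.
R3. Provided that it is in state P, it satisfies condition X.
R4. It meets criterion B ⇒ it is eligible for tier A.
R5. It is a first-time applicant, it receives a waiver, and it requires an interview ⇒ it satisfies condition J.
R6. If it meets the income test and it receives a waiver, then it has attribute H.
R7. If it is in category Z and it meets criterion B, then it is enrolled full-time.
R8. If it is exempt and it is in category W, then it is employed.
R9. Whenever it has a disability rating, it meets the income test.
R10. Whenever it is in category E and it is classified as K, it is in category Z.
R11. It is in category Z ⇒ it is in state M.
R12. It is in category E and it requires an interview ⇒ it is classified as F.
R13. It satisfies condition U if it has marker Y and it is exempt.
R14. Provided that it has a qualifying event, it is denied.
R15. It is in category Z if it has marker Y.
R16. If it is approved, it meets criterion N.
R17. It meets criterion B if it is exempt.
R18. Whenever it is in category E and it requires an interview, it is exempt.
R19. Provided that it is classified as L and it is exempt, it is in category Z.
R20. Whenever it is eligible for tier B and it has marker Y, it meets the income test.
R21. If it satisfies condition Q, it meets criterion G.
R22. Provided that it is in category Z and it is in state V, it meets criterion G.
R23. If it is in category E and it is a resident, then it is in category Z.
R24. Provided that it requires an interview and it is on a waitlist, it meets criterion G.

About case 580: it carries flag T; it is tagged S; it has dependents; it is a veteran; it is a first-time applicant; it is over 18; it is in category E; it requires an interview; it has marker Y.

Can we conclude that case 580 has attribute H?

Forward chaining from the given facts derives: is classified as F, is in category Z, is exempt, is in state M, satisfies condition U, meets criterion B, is eligible for tier A, is enrolled full-time.
The only rule concluding "it has attribute H" is R6, which needs "it meets the income test"; that is never established.

No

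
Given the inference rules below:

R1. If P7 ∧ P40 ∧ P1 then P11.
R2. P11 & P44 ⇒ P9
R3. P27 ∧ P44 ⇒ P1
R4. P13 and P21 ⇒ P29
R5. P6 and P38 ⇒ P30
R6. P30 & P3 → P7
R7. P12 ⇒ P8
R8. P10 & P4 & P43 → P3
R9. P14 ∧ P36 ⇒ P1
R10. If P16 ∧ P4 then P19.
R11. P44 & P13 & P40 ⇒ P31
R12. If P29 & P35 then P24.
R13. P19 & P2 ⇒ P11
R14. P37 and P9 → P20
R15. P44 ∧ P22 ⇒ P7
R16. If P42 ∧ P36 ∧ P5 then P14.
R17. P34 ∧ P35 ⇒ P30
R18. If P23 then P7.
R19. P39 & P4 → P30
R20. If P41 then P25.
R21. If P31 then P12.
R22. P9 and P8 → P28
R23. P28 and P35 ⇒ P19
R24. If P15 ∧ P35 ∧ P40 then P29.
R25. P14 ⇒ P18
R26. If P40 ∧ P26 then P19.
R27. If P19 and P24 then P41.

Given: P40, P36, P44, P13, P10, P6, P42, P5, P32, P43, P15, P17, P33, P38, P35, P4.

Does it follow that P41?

P30  (by R5: P6, P38)
P3  (by R8: P10, P4, P43)
P31  (by R11: P44, P13, P40)
P14  (by R16: P42, P36, P5)
P12  (by R21: P31)
P29  (by R24: P15, P35, P40)
P7  (by R6: P30, P3)
P8  (by R7: P12)
P1  (by R9: P14, P36)
P24  (by R12: P29, P35)
P11  (by R1: P7, P40, P1)
P9  (by R2: P11, P44)
P28  (by R22: P9, P8)
P19  (by R23: P28, P35)
P41  (by R27: P19, P24)

Yes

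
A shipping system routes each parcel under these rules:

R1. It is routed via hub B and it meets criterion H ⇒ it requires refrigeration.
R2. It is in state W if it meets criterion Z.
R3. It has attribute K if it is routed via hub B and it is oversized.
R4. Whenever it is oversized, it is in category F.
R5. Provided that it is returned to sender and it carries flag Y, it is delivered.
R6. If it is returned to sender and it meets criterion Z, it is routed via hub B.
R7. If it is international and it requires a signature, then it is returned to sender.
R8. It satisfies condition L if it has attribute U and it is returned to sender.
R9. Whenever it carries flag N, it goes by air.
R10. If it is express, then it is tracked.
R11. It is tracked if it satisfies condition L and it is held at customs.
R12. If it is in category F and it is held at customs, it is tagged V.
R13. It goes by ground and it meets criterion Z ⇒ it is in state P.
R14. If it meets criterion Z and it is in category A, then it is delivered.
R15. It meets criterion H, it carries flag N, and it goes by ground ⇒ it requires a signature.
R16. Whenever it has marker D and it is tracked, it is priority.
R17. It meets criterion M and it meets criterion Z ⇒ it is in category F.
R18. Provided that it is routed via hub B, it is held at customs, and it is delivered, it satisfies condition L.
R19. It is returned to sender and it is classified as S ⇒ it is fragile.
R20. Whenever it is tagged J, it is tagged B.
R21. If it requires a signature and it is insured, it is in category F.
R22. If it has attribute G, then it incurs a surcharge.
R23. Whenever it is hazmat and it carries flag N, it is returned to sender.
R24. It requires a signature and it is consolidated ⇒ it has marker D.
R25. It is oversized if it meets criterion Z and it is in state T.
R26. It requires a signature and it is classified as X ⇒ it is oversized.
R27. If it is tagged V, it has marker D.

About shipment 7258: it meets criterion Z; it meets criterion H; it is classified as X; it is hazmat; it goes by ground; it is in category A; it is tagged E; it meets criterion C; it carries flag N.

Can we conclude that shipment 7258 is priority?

No

Forward chaining from the given facts derives: is in state W, goes by air, is in state P, is delivered, requires a signature, is returned to sender, is oversized, is in category F, is routed via hub B, requires refrigeration, has attribute K.
The only rule concluding "it is priority" is R16, which needs "it has marker D"; that is never established.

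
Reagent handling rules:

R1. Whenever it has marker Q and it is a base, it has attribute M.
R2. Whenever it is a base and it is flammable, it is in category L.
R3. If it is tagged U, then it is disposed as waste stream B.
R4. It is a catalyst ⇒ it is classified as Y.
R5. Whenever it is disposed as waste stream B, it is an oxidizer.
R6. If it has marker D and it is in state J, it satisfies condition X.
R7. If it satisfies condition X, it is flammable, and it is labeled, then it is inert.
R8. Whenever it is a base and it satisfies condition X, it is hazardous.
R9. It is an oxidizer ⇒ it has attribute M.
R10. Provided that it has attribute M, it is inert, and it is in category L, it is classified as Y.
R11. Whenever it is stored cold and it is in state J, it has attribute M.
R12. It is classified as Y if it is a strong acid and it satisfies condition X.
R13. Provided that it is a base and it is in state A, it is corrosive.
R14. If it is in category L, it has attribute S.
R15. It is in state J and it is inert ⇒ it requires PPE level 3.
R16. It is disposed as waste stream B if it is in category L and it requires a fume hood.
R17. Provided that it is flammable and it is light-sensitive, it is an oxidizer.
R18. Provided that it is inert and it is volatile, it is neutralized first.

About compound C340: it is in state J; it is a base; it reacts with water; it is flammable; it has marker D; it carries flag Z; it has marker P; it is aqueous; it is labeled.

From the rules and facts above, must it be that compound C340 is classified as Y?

Forward chaining from the given facts derives: is in category L, satisfies condition X, is inert, is hazardous, has attribute S, requires PPE level 3.
Rules concluding "it is classified as Y": R4 needs "it is a catalyst"; R10 needs "it has attribute M"; R12 needs "it is a strong acid" — none of these are established.

No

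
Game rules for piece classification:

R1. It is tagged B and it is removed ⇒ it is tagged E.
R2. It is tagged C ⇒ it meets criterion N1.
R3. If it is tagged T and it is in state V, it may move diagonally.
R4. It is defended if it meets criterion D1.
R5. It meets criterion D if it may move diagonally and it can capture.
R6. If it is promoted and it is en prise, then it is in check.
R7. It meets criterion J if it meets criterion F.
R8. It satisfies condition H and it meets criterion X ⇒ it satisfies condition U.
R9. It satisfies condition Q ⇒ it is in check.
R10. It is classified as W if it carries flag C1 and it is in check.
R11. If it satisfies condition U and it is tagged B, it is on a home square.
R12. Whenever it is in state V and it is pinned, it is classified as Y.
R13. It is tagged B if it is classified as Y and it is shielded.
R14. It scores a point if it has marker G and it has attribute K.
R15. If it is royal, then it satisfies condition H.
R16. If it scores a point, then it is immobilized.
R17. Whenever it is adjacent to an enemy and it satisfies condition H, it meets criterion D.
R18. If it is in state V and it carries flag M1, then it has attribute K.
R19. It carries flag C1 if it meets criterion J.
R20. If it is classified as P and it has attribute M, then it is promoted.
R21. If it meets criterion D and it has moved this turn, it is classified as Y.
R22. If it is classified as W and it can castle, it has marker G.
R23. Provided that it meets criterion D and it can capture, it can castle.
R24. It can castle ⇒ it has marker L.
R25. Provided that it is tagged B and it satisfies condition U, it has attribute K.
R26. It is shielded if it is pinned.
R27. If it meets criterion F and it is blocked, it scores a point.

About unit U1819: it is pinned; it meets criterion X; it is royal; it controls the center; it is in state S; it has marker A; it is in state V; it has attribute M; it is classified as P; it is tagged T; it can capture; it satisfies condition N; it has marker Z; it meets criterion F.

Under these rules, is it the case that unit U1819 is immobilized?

No

Forward chaining from the given facts derives: may move diagonally, meets criterion D, meets criterion J, is classified as Y, satisfies condition H, carries flag C1, is promoted, can castle, has marker L, is shielded, satisfies condition U, is tagged B, has attribute K, is on a home square.
The only rule concluding "it is immobilized" is R16, which needs "it scores a point"; that is never established.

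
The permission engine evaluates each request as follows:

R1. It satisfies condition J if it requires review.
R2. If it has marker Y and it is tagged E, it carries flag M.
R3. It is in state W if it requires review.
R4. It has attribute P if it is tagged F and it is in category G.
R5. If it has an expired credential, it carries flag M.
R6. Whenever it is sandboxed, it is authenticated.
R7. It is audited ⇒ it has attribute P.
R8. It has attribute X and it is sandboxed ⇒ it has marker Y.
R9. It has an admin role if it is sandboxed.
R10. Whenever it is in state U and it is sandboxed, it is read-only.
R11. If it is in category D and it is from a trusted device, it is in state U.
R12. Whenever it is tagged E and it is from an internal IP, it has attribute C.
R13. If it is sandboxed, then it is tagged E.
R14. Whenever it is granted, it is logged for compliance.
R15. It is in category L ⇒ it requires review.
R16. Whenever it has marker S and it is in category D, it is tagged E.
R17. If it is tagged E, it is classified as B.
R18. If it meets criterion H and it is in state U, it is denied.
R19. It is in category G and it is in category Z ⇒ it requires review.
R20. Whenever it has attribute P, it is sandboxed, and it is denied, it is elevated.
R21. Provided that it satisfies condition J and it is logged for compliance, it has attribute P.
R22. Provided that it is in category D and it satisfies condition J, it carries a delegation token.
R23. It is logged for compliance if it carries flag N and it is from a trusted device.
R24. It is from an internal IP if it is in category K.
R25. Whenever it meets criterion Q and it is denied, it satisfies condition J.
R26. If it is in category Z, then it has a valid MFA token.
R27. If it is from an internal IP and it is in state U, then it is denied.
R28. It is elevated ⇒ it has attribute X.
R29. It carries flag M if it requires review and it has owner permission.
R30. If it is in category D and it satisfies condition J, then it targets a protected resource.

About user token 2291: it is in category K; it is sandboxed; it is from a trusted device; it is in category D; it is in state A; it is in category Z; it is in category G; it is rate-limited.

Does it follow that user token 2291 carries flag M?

Forward chaining from the given facts derives: is authenticated, has an admin role, is in state U, is tagged E, is classified as B, requires review, is from an internal IP, has a valid MFA token, is denied, satisfies condition J, is in state W, is read-only, has attribute C, carries a delegation token, targets a protected resource.
Rules concluding "it carries flag M": R2 needs "it has marker Y"; R5 needs "it has an expired credential"; R29 needs "it has owner permission" — none of these are established.

No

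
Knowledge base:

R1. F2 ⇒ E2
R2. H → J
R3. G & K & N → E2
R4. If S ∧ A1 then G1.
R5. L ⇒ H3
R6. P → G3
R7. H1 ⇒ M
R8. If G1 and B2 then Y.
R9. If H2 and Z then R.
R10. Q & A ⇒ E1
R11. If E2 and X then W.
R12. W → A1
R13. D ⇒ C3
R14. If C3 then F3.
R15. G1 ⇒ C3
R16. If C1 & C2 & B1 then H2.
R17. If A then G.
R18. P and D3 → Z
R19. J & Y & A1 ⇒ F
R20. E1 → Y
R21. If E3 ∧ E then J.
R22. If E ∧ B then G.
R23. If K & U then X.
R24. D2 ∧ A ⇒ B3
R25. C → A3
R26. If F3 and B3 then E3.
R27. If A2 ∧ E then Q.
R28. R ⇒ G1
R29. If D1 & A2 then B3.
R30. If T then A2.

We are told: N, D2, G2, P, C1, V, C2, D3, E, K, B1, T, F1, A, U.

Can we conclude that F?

H2  (by R16: C1, C2, B1)
G  (by R17: A)
Z  (by R18: P, D3)
X  (by R23: K, U)
B3  (by R24: D2, A)
A2  (by R30: T)
E2  (by R3: G, K, N)
R  (by R9: H2, Z)
W  (by R11: E2, X)
A1  (by R12: W)
Q  (by R27: A2, E)
G1  (by R28: R)
E1  (by R10: Q, A)
C3  (by R15: G1)
Y  (by R20: E1)
F3  (by R14: C3)
E3  (by R26: F3, B3)
J  (by R21: E3, E)
F  (by R19: J, Y, A1)

Yes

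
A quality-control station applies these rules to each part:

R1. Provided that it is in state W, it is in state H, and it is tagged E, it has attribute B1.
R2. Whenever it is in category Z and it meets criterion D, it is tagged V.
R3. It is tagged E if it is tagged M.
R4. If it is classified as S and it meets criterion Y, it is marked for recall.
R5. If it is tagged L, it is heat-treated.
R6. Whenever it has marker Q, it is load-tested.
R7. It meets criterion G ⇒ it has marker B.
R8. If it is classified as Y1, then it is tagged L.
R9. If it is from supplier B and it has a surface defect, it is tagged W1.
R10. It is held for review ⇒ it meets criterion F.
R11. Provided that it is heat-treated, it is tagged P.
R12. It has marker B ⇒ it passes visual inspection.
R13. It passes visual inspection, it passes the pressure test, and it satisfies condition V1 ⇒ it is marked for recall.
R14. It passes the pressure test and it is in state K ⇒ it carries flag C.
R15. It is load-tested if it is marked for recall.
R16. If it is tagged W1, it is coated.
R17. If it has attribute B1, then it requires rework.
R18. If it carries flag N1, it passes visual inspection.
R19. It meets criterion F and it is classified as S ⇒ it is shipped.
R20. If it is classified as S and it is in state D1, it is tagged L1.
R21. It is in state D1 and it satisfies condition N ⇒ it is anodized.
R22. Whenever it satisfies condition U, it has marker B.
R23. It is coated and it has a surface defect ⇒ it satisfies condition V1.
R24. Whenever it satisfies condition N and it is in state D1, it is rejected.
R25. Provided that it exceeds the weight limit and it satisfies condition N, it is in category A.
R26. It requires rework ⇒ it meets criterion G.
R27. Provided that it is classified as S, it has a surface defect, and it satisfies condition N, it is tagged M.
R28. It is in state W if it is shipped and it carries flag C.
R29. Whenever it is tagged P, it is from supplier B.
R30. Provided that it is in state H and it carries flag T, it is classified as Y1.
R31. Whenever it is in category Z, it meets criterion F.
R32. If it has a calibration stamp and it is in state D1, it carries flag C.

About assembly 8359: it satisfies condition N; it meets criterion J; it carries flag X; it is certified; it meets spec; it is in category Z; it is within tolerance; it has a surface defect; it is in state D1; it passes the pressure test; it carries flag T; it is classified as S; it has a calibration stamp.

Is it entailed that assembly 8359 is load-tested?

Forward chaining from the given facts derives: is tagged L1, is anodized, is rejected, is tagged M, meets criterion F, carries flag C, is tagged E, is shipped, is in state W.
Rules concluding "it is load-tested": R6 needs "it has marker Q"; R15 needs "it is marked for recall" — none of these are established.

No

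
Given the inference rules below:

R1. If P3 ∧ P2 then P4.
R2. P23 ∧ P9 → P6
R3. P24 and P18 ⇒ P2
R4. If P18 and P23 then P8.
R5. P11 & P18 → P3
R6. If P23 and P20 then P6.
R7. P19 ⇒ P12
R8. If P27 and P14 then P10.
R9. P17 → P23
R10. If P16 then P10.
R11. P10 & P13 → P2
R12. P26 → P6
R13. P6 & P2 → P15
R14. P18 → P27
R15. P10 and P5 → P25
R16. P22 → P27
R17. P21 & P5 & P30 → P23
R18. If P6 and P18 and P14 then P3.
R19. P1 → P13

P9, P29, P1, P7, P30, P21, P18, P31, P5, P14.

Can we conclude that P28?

Forward chaining from the given facts derives: P27, P23, P13, P6, P8, P10, P2, P15, P25, P3, P4.
No rule has P28 as its conclusion, and it is not among the given facts.

No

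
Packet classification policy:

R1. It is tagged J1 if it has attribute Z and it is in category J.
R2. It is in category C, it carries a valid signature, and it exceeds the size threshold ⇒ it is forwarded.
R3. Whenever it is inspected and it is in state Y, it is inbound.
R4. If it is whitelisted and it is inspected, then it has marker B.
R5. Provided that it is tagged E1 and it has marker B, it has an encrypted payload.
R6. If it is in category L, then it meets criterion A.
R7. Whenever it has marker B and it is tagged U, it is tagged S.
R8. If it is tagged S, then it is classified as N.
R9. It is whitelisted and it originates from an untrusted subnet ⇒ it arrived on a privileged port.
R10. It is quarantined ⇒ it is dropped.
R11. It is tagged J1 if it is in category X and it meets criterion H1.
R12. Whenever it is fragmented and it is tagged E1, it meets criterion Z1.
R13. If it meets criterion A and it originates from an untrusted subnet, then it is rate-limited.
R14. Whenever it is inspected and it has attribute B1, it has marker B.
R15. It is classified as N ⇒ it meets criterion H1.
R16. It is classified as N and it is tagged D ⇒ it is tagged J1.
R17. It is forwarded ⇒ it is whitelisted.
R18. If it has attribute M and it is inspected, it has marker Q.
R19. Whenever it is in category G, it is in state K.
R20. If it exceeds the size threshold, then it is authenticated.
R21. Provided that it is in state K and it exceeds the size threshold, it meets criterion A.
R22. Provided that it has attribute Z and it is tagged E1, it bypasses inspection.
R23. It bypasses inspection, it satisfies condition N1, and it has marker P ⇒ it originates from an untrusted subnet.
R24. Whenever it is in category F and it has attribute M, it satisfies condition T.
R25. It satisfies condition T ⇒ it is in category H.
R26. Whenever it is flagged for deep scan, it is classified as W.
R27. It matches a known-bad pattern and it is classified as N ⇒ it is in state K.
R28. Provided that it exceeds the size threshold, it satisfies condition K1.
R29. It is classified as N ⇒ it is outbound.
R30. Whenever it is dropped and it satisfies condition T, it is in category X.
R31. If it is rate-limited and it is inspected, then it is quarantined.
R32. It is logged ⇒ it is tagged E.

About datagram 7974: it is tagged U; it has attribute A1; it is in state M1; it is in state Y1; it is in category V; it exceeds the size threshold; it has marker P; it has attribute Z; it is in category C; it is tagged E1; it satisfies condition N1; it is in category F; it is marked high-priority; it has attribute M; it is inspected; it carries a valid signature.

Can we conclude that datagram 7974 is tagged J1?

No

Forward chaining from the given facts derives: is forwarded, is whitelisted, has marker Q, is authenticated, bypasses inspection, originates from an untrusted subnet, satisfies condition T, is in category H, satisfies condition K1, has marker B, has an encrypted payload, is tagged S, is classified as N, arrived on a privileged port, meets criterion H1, is outbound.
Rules concluding "it is tagged J1": R1 needs "it is in category J"; R11 needs "it is in category X"; R16 needs "it is tagged D" — none of these are established.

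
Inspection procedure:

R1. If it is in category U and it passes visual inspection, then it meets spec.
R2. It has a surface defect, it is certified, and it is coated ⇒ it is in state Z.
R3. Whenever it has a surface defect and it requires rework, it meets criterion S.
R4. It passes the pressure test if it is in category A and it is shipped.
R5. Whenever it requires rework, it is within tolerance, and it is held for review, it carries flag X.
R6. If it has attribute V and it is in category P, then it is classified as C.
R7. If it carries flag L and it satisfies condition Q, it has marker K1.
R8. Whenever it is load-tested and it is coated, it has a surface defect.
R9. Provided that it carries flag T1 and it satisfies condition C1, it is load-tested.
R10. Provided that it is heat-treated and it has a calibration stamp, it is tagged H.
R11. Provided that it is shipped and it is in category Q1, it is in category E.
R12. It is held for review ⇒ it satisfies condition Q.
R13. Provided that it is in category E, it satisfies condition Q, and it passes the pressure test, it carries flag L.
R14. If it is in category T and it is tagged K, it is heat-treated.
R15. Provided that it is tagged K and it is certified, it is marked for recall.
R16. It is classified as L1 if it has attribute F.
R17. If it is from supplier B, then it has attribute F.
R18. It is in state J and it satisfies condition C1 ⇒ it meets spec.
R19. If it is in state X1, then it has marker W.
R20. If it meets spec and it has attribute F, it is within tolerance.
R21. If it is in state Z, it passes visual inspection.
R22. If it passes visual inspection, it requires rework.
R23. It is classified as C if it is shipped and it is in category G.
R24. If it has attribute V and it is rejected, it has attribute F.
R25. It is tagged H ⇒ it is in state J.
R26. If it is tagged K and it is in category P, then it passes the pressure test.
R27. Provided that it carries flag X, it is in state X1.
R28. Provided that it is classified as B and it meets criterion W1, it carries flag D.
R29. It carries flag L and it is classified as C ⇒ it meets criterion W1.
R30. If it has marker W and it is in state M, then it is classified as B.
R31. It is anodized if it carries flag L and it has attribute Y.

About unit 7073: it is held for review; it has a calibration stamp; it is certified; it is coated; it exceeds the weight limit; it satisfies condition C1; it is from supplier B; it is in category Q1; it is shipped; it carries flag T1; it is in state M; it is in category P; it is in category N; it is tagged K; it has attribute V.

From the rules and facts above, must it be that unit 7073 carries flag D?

Forward chaining from the given facts derives: is classified as C, is load-tested, is in category E, satisfies condition Q, is marked for recall, has attribute F, passes the pressure test, has a surface defect, carries flag L, is classified as L1, meets criterion W1, is in state Z, has marker K1, passes visual inspection, requires rework, meets criterion S.
The only rule concluding "it carries flag D" is R28, which needs "it is classified as B"; that is never established.

No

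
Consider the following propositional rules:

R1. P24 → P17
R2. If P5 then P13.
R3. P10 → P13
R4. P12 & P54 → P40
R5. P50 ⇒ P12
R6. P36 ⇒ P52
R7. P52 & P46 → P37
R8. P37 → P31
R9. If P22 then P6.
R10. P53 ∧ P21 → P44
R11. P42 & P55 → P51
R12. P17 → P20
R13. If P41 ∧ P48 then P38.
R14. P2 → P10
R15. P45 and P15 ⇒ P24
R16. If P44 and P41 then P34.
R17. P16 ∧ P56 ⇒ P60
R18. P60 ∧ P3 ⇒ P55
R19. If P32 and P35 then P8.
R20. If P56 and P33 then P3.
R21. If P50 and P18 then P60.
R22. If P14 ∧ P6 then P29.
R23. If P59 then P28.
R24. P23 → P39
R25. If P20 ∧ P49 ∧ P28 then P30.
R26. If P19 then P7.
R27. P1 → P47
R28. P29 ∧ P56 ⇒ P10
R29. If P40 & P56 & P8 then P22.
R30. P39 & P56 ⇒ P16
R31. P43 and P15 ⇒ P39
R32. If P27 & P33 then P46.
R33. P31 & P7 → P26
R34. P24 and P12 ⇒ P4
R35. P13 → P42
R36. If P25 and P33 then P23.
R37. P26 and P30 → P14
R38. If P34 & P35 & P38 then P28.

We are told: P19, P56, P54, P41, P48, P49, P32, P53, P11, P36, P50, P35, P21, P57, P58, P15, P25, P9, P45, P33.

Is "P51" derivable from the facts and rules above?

Forward chaining from the given facts derives: P12, P52, P44, P38, P24, P34, P8, P3, P7, P4, P23, P28, P17, P40, P20, P39, P30, P22, P16, P6, P60, P55.
The only rule concluding P51 is R11, which needs P42; that is never established.

No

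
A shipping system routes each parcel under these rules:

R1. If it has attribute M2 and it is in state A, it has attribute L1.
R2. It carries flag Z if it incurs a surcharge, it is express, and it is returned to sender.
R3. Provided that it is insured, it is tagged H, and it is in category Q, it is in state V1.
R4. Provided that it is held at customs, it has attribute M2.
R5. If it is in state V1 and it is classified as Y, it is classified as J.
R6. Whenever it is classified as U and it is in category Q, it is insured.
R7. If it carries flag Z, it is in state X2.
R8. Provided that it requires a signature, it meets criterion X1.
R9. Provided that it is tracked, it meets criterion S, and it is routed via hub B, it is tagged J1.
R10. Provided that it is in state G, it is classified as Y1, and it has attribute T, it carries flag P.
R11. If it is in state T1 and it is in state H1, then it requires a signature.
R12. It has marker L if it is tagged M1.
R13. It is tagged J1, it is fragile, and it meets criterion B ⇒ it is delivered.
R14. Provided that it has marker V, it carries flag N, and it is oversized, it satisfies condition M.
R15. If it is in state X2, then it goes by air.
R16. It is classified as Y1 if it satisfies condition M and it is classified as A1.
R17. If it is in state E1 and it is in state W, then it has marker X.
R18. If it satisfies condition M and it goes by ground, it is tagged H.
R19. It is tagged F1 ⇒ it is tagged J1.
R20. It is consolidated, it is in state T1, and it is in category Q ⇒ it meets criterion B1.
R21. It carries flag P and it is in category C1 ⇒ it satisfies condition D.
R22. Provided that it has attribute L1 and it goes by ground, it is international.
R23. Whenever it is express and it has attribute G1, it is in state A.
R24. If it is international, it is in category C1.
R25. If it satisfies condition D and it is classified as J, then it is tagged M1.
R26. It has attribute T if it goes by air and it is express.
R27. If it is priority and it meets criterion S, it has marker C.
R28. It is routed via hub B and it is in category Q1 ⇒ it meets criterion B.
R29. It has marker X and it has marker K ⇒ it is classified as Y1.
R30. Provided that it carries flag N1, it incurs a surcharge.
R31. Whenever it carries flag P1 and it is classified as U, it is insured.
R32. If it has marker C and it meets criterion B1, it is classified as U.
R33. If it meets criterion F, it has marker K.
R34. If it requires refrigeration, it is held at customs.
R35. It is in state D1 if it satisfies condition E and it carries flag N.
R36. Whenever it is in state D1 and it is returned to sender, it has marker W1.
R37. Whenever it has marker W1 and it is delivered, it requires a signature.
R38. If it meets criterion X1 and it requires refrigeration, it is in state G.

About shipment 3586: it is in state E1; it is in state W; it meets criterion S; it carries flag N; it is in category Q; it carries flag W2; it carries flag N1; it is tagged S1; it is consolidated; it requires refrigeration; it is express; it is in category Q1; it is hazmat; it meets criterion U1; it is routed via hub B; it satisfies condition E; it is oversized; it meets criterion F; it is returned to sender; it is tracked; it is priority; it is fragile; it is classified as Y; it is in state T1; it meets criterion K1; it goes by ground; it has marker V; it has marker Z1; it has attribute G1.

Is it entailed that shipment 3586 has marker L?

By R9 (it is tracked, it meets criterion S, it is routed via hub B): it is tagged J1.
By R14 (it has marker V, it carries flag N, it is oversized): it satisfies condition M.
By R17 (it is in state E1, it is in state W): it has marker X.
By R18 (it satisfies condition M, it goes by ground): it is tagged H.
By R20 (it is consolidated, it is in state T1, it is in category Q): it meets criterion B1.
By R23 (it is express, it has attribute G1): it is in state A.
By R27 (it is priority, it meets criterion S): it has marker C.
By R28 (it is routed via hub B, it is in category Q1): it meets criterion B.
By R30 (it carries flag N1): it incurs a surcharge.
By R32 (it has marker C, it meets criterion B1): it is classified as U.
By R33 (it meets criterion F): it has marker K.
By R34 (it requires refrigeration): it is held at customs.
By R35 (it satisfies condition E, it carries flag N): it is in state D1.
By R36 (it is in state D1, it is returned to sender): it has marker W1.
By R2 (it incurs a surcharge, it is express, it is returned to sender): it carries flag Z.
By R4 (it is held at customs): it has attribute M2.
By R6 (it is classified as U, it is in category Q): it is insured.
By R7 (it carries flag Z): it is in state X2.
By R13 (it is tagged J1, it is fragile, it meets criterion B): it is delivered.
By R15 (it is in state X2): it goes by air.
By R26 (it goes by air, it is express): it has attribute T.
By R29 (it has marker X, it has marker K): it is classified as Y1.
By R37 (it has marker W1, it is delivered): it requires a signature.
By R1 (it has attribute M2, it is in state A): it has attribute L1.
By R3 (it is insured, it is tagged H, it is in category Q): it is in state V1.
By R5 (it is in state V1, it is classified as Y): it is classified as J.
By R8 (it requires a signature): it meets criterion X1.
By R22 (it has attribute L1, it goes by ground): it is international.
By R24 (it is international): it is in category C1.
By R38 (it meets criterion X1, it requires refrigeration): it is in state G.
By R10 (it is in state G, it is classified as Y1, it has attribute T): it carries flag P.
By R21 (it carries flag P, it is in category C1): it satisfies condition D.
By R25 (it satisfies condition D, it is classified as J): it is tagged M1.
By R12 (it is tagged M1): it has marker L.

Yes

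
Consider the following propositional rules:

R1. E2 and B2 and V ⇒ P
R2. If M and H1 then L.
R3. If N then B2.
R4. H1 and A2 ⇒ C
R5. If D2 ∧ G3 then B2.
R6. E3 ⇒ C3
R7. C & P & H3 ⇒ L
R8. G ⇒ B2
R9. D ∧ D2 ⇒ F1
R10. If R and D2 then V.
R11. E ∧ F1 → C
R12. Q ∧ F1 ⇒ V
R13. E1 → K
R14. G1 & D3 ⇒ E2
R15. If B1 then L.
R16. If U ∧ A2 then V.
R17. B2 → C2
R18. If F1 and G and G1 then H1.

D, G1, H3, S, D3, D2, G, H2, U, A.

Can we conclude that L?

No

Forward chaining from the given facts derives: B2, F1, E2, C2, H1.
Rules concluding L: R2 needs M; R7 needs C; R15 needs B1 — none of these are established.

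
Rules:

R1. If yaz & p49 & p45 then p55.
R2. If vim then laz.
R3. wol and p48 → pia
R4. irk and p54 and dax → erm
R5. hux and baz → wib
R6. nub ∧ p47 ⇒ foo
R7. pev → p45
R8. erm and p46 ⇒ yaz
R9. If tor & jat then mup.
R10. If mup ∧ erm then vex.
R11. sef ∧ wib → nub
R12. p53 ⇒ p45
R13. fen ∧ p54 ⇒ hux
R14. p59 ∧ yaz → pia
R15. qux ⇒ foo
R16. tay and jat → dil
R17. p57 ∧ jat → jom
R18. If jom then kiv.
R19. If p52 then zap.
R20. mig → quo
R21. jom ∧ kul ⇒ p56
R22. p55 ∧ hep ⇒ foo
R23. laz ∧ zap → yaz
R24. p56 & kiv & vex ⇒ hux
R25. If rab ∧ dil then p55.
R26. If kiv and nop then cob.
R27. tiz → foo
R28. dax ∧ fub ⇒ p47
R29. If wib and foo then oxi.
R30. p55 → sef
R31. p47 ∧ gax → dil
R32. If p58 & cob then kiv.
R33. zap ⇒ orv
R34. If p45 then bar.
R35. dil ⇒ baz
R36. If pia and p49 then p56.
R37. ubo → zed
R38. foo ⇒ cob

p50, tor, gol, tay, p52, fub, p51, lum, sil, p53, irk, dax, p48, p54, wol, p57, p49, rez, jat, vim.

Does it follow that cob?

laz  (by R2: vim)
pia  (by R3: wol, p48)
erm  (by R4: irk, p54, dax)
mup  (by R9: tor, jat)
vex  (by R10: mup, erm)
p45  (by R12: p53)
dil  (by R16: tay, jat)
jom  (by R17: p57, jat)
kiv  (by R18: jom)
zap  (by R19: p52)
yaz  (by R23: laz, zap)
p47  (by R28: dax, fub)
baz  (by R35: dil)
p56  (by R36: pia, p49)
p55  (by R1: yaz, p49, p45)
hux  (by R24: p56, kiv, vex)
sef  (by R30: p55)
wib  (by R5: hux, baz)
nub  (by R11: sef, wib)
foo  (by R6: nub, p47)
cob  (by R38: foo)

Yes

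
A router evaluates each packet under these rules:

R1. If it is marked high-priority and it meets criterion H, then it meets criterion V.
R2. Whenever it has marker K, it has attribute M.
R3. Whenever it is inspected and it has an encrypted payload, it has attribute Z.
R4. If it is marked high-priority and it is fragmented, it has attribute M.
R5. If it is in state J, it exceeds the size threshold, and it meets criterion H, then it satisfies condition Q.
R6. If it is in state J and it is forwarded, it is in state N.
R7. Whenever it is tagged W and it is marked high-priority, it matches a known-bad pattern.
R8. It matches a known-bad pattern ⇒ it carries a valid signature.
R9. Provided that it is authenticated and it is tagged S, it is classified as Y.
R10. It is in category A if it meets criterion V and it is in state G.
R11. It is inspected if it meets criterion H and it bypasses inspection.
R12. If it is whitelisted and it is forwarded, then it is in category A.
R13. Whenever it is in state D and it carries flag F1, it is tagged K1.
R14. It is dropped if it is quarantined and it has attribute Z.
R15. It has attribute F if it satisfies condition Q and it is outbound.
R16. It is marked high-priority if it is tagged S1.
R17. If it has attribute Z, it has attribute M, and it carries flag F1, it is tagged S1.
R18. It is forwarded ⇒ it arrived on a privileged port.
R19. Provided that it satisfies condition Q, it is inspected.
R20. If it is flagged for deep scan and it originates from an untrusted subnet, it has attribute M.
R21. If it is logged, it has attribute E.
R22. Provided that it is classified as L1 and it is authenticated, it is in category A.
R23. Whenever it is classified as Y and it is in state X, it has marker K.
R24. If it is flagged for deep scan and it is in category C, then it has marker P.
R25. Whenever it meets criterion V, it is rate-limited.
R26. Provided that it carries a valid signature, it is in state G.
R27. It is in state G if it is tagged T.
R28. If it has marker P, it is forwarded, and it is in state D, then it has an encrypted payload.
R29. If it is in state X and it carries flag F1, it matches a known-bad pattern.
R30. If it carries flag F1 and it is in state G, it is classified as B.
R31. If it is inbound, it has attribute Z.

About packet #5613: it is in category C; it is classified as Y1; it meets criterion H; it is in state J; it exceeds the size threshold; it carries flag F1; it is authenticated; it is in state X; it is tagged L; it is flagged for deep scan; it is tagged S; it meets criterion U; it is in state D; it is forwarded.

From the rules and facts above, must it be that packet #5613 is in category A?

Yes

By R5 (it is in state J, it exceeds the size threshold, it meets criterion H): it satisfies condition Q.
By R9 (it is authenticated, it is tagged S): it is classified as Y.
By R19 (it satisfies condition Q): it is inspected.
By R23 (it is classified as Y, it is in state X): it has marker K.
By R24 (it is flagged for deep scan, it is in category C): it has marker P.
By R28 (it has marker P, it is forwarded, it is in state D): it has an encrypted payload.
By R29 (it is in state X, it carries flag F1): it matches a known-bad pattern.
By R2 (it has marker K): it has attribute M.
By R3 (it is inspected, it has an encrypted payload): it has attribute Z.
By R8 (it matches a known-bad pattern): it carries a valid signature.
By R17 (it has attribute Z, it has attribute M, it carries flag F1): it is tagged S1.
By R26 (it carries a valid signature): it is in state G.
By R16 (it is tagged S1): it is marked high-priority.
By R1 (it is marked high-priority, it meets criterion H): it meets criterion V.
By R10 (it meets criterion V, it is in state G): it is in category A.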